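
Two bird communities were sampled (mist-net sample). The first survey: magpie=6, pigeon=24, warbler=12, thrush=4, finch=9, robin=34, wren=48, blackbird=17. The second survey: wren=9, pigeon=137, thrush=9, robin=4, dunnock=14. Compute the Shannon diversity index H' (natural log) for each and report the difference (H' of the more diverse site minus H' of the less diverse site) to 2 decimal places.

The first survey: N=154, proportions 0.039, 0.1558, 0.0779, 0.026, 0.0584, 0.2208, 0.3117, 0.1104, giving H' = 1.8159 (working shown to 4 dp, full precision carried).
The second survey: N=173, proportions 0.052, 0.7919, 0.052, 0.0231, 0.0809, giving H' = 0.7829.
Difference = |1.8159 − 0.7829| = 1.0330, i.e. 1.03 to 2 decimal places.

1.03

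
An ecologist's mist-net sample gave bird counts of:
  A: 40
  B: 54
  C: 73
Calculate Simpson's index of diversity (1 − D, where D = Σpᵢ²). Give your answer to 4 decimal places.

Total N = 40+54+73 = 167, so the proportions are 0.239521, 0.323353, 0.437126 (working shown to 6 dp, full precision carried).
D = 0.239521² + 0.323353² + 0.437126² = 0.057370 + 0.104557 + 0.191079 = 0.353007.
So 1 − D = 0.646993, i.e. 0.6470 to 4 decimal places.

0.6470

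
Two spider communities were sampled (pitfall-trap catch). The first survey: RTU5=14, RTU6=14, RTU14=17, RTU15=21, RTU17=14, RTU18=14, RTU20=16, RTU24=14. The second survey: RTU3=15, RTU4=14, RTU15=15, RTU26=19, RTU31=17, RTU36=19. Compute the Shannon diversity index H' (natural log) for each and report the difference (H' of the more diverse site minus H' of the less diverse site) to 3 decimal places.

0.284

The first survey: N=124, proportions 0.1129, 0.1129, 0.1371, 0.16935, 0.1129, 0.1129, 0.12903, 0.1129, giving H' = 2.06871 (working shown to 5 dp, full precision carried).
The second survey: N=99, proportions 0.15152, 0.14141, 0.15152, 0.19192, 0.17172, 0.19192, giving H' = 1.78460.
Difference = |2.06871 − 1.78460| = 0.28411, i.e. 0.284 to 3 decimal places.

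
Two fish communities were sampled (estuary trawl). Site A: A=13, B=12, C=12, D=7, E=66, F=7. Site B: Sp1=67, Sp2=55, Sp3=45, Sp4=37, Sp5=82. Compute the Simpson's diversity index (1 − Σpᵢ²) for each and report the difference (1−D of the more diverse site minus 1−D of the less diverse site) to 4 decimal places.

0.1432

Site A: N=117, proportions 0.1111111, 0.1025641, 0.1025641, 0.0598291, 0.5641026, 0.0598291, giving 1−D = 0.6412448 (working shown to 7 dp, full precision carried).
Site B: N=286, proportions 0.2342657, 0.1923077, 0.1573427, 0.1293706, 0.2867133, giving 1−D = 0.7844393.
Difference = |0.6412448 − 0.7844393| = 0.1431945, i.e. 0.1432 to 4 decimal places.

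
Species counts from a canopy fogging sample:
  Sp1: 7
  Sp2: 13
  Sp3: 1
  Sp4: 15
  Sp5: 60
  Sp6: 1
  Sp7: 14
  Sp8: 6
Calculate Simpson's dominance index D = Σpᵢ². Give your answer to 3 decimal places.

0.312

Total N = 7+13+1+15+60+1+14+6 = 117, so the proportions are 0.05983, 0.11111, 0.00855, 0.12821, 0.51282, 0.00855, 0.11966, 0.05128 (working shown to 5 dp, full precision carried).
D = 0.05983² + 0.11111² + 0.00855² + 0.12821² + 0.51282² + 0.00855² + 0.11966² + 0.05128² = 0.00358 + 0.01235 + 0.00007 + 0.01644 + 0.26298 + 0.00007 + 0.01432 + 0.00263 = 0.31244.
To 3 decimal places, D = 0.312.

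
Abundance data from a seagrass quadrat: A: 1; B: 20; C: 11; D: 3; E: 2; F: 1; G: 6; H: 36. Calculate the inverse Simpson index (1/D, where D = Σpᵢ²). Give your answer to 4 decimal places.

3.4261

Total N = 1+20+11+3+2+1+6+36 = 80, so the proportions are 0.0125, 0.25, 0.1375, 0.0375, 0.025, 0.0125, 0.075, 0.45 (working shown to 8 dp, full precision carried).
D = 0.0125² + 0.25² + 0.1375² + 0.0375² + 0.025² + 0.0125² + 0.075² + 0.45² = 0.00015625 + 0.06250000 + 0.01890625 + 0.00140625 + 0.00062500 + 0.00015625 + 0.00562500 + 0.20250000 = 0.29187500.
So 1/D = 3.426124, i.e. 3.4261 to 4 decimal places.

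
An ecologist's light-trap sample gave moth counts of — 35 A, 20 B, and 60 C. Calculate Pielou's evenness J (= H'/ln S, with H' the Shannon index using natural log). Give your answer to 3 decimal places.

0.915

Total N = 35+20+60 = 115, so the proportions are 0.30435, 0.17391, 0.52174 (working shown to 5 dp, full precision carried).
H' = −Σ pᵢ ln pᵢ = −((-0.36205) + (-0.30421) + (-0.33944)) = 1.00569.
With S = 3 species, ln S = 1.09861, so J = 1.00569/1.09861 = 0.91542, i.e. 0.915 to 3 decimal places.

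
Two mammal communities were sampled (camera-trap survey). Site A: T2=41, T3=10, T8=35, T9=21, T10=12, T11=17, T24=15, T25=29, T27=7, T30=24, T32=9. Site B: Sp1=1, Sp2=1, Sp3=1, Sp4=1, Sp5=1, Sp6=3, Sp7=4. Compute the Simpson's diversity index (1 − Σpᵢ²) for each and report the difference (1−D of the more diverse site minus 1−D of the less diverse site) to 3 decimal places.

Site A: N=220, proportions 0.186364, 0.045455, 0.159091, 0.095455, 0.054545, 0.077273, 0.068182, 0.131818, 0.031818, 0.109091, 0.040909, giving 1−D = 0.883223 (working shown to 6 dp, full precision carried).
Site B: N=12, proportions 0.083333, 0.083333, 0.083333, 0.083333, 0.083333, 0.25, 0.333333, giving 1−D = 0.791667.
Difference = |0.883223 − 0.791667| = 0.091556, i.e. 0.092 to 3 decimal places.

0.092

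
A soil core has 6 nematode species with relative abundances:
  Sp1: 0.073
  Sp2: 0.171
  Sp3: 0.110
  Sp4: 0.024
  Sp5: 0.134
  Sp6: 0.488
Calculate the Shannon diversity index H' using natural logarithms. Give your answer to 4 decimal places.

1.4448

Each pᵢ ln pᵢ term (working shown to 6 dp, full precision carried): 0.073×(-2.617296)=-0.191063, 0.171×(-1.766092)=-0.302002, 0.11×(-2.207275)=-0.242800, 0.024×(-3.729701)=-0.089513, 0.134×(-2.009915)=-0.269329, 0.488×(-0.717440)=-0.350111.
Sum = -1.444817, so H' = 1.4448.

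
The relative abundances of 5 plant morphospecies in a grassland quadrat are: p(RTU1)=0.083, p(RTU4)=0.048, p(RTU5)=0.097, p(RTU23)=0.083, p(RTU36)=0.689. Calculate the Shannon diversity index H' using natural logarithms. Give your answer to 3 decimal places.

1.042

Each pᵢ ln pᵢ term (working shown to 5 dp, full precision carried): 0.083×(-2.48891)=-0.20658, 0.048×(-3.03655)=-0.14575, 0.097×(-2.33304)=-0.22631, 0.083×(-2.48891)=-0.20658, 0.689×(-0.37251)=-0.25666.
Sum = -1.04188, so H' = 1.042.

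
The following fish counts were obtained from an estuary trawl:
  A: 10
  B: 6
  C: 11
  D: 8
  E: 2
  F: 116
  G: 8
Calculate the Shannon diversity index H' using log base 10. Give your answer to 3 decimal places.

0.464

Total N = 10+6+11+8+2+116+8 = 161, so the proportions are 0.06211, 0.03727, 0.06832, 0.04969, 0.01242, 0.7205, 0.04969 (working shown to 5 dp, full precision carried).
Each pᵢ log₁₀ pᵢ term: 0.06211×(-1.20683)=-0.07496, 0.03727×(-1.42867)=-0.05324, 0.06832×(-1.16543)=-0.07963, 0.04969×(-1.30374)=-0.06478, 0.01242×(-1.90580)=-0.02367, 0.7205×(-0.14237)=-0.10258, 0.04969×(-1.30374)=-0.06478.
Sum = -0.46364, so H' = 0.464.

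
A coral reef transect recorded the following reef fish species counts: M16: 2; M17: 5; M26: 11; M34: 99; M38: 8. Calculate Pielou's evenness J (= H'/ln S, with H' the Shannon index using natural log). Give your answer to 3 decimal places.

0.478

Total N = 2+5+11+99+8 = 125, so the proportions are 0.016, 0.04, 0.088, 0.792, 0.064 (working shown to 5 dp, full precision carried).
H' = −Σ pᵢ ln pᵢ = −((-0.06616) + (-0.12876) + (-0.21388) + (-0.18469) + (-0.17593)) = 0.76941.
With S = 5 species, ln S = 1.60944, so J = 0.76941/1.60944 = 0.47806, i.e. 0.478 to 3 decimal places.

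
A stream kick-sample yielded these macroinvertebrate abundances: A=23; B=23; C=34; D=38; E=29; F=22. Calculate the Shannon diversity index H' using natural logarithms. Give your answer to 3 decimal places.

1.769

Total N = 23+23+34+38+29+22 = 169, so the proportions are 0.13609, 0.13609, 0.20118, 0.22485, 0.1716, 0.13018 (working shown to 5 dp, full precision carried).
Each pᵢ ln pᵢ term: 0.13609×(-1.99440)=-0.27143, 0.13609×(-1.99440)=-0.27143, 0.20118×(-1.60354)=-0.32261, 0.22485×(-1.49231)=-0.33555, 0.1716×(-1.76260)=-0.30246, 0.13018×(-2.03886)=-0.26541.
Sum = -1.76888, so H' = 1.769.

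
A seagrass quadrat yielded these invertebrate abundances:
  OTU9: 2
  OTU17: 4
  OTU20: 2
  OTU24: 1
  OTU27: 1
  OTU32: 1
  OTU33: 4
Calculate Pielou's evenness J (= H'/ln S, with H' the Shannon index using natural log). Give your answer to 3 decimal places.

Total N = 2+4+2+1+1+1+4 = 15, so the proportions are 0.13333, 0.26667, 0.13333, 0.06667, 0.06667, 0.06667, 0.26667 (working shown to 5 dp, full precision carried).
H' = −Σ pᵢ ln pᵢ = −((-0.26865) + (-0.35247) + (-0.26865) + (-0.18054) + (-0.18054) + (-0.18054) + (-0.35247)) = 1.78385.
With S = 7 species, ln S = 1.94591, so J = 1.78385/1.94591 = 0.91672, i.e. 0.917 to 3 decimal places.

0.917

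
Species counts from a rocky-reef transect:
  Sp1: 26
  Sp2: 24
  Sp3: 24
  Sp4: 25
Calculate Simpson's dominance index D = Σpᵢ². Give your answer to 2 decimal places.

Total N = 26+24+24+25 = 99, so the proportions are 0.2626, 0.2424, 0.2424, 0.2525 (working shown to 4 dp, full precision carried).
D = 0.2626² + 0.2424² + 0.2424² + 0.2525² = 0.0690 + 0.0588 + 0.0588 + 0.0638 = 0.2503.
To 2 decimal places, D = 0.25.

0.25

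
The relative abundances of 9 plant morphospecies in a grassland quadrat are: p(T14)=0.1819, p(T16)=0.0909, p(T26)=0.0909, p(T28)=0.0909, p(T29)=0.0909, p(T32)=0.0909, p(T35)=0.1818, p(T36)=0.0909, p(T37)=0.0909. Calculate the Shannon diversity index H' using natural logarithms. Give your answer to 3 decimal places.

2.146

Each pᵢ ln pᵢ term (working shown to 5 dp, full precision carried): 0.1819×(-1.70430)=-0.31001, 0.0909×(-2.39800)=-0.21798, 0.0909×(-2.39800)=-0.21798, 0.0909×(-2.39800)=-0.21798, 0.0909×(-2.39800)=-0.21798, 0.0909×(-2.39800)=-0.21798, 0.1818×(-1.70485)=-0.30994, 0.0909×(-2.39800)=-0.21798, 0.0909×(-2.39800)=-0.21798.
Sum = -2.14580, so H' = 2.146.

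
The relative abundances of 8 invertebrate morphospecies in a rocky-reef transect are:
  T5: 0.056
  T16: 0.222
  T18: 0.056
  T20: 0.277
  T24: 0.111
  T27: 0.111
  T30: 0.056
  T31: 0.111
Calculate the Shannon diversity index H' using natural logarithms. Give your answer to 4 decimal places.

1.9060

Each pᵢ ln pᵢ term (working shown to 6 dp, full precision carried): 0.056×(-2.882404)=-0.161415, 0.222×(-1.505078)=-0.334127, 0.056×(-2.882404)=-0.161415, 0.277×(-1.283738)=-0.355595, 0.111×(-2.198225)=-0.244003, 0.111×(-2.198225)=-0.244003, 0.056×(-2.882404)=-0.161415, 0.111×(-2.198225)=-0.244003.
Sum = -1.905975, so H' = 1.9060.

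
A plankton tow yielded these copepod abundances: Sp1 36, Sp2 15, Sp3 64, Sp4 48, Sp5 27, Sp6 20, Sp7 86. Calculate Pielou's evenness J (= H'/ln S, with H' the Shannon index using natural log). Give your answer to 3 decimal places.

0.921

Total N = 36+15+64+48+27+20+86 = 296, so the proportions are 0.12162, 0.05068, 0.21622, 0.16216, 0.09122, 0.06757, 0.29054 (working shown to 5 dp, full precision carried).
H' = −Σ pᵢ ln pᵢ = −((-0.25624) + (-0.15113) + (-0.33113) + (-0.29500) + (-0.21842) + (-0.18207) + (-0.35911)) = 1.79310.
With S = 7 species, ln S = 1.94591, so J = 1.79310/1.94591 = 0.92147, i.e. 0.921 to 3 decimal places.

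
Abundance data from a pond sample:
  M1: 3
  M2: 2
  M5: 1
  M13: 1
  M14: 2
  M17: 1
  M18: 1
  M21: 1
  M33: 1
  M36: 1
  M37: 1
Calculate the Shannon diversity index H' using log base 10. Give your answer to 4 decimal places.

Total N = 3+2+1+1+2+1+1+1+1+1+1 = 15, so the proportions are 0.2, 0.133333, 0.066667, 0.066667, 0.133333, 0.066667, 0.066667, 0.066667, 0.066667, 0.066667, 0.066667 (working shown to 6 dp, full precision carried).
Each pᵢ log₁₀ pᵢ term: 0.2×(-0.698970)=-0.139794, 0.133333×(-0.875061)=-0.116675, 0.066667×(-1.176091)=-0.078406, 0.066667×(-1.176091)=-0.078406, 0.133333×(-0.875061)=-0.116675, 0.066667×(-1.176091)=-0.078406, 0.066667×(-1.176091)=-0.078406, 0.066667×(-1.176091)=-0.078406, 0.066667×(-1.176091)=-0.078406, 0.066667×(-1.176091)=-0.078406, 0.066667×(-1.176091)=-0.078406.
Sum = -1.000392, so H' = 1.0004.

1.0004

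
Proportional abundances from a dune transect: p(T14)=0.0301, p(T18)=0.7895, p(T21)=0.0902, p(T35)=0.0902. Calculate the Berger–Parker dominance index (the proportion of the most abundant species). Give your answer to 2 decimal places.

0.79

The largest proportion is 0.7895, i.e. d = 0.79 to 2 decimal places.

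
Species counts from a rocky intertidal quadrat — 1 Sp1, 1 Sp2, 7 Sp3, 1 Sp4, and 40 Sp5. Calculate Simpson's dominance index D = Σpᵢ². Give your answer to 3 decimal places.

0.661

Total N = 1+1+7+1+40 = 50, so the proportions are 0.02, 0.02, 0.14, 0.02, 0.8 (working shown to 5 dp, full precision carried).
D = 0.02² + 0.02² + 0.14² + 0.02² + 0.8² = 0.00040 + 0.00040 + 0.01960 + 0.00040 + 0.64000 = 0.66080.
To 3 decimal places, D = 0.661.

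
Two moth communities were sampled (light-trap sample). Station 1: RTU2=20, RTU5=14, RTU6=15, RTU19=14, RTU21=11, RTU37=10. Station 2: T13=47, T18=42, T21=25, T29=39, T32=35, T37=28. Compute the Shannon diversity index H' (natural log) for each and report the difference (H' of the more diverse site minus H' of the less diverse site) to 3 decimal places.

0.003

Station 1: N=84, proportions 0.2381, 0.16667, 0.17857, 0.16667, 0.13095, 0.11905, giving H' = 1.76615 (working shown to 5 dp, full precision carried).
Station 2: N=216, proportions 0.21759, 0.19444, 0.11574, 0.18056, 0.16204, 0.12963, giving H' = 1.76866.
Difference = |1.76615 − 1.76866| = 0.00251, i.e. 0.003 to 3 decimal places.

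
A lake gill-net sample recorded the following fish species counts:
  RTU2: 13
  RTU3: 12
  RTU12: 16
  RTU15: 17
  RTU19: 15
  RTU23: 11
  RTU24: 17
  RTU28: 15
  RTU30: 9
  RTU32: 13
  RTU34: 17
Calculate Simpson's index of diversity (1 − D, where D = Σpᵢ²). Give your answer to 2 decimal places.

Total N = 13+12+16+17+15+11+17+15+9+13+17 = 155, so the proportions are 0.0839, 0.0774, 0.1032, 0.1097, 0.0968, 0.071, 0.1097, 0.0968, 0.0581, 0.0839, 0.1097 (working shown to 4 dp, full precision carried).
D = 0.0839² + 0.0774² + 0.1032² + 0.1097² + 0.0968² + 0.071² + 0.1097² + 0.0968² + 0.0581² + 0.0839² + 0.1097² = 0.0070 + 0.0060 + 0.0107 + 0.0120 + 0.0094 + 0.0050 + 0.0120 + 0.0094 + 0.0034 + 0.0070 + 0.0120 = 0.0939.
So 1 − D = 0.9061, i.e. 0.91 to 2 decimal places.

0.91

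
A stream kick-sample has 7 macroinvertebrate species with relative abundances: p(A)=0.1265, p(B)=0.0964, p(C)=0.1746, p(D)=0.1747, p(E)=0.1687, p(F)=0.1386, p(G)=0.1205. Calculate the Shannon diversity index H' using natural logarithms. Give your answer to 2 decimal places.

Each pᵢ ln pᵢ term (working shown to 4 dp, full precision carried): 0.1265×(-2.0675)=-0.2615, 0.0964×(-2.3392)=-0.2255, 0.1746×(-1.7453)=-0.3047, 0.1747×(-1.7447)=-0.3048, 0.1687×(-1.7796)=-0.3002, 0.1386×(-1.9762)=-0.2739, 0.1205×(-2.1161)=-0.2550.
Sum = -1.9257, so H' = 1.93.

1.93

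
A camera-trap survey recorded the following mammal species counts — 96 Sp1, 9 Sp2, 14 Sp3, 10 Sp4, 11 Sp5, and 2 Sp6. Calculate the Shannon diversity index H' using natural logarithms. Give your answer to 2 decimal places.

Total N = 96+9+14+10+11+2 = 142, so the proportions are 0.6761, 0.0634, 0.0986, 0.0704, 0.0775, 0.0141 (working shown to 4 dp, full precision carried).
Each pᵢ ln pᵢ term: 0.6761×(-0.3915)=-0.2647, 0.0634×(-2.7586)=-0.1748, 0.0986×(-2.3168)=-0.2284, 0.0704×(-2.6532)=-0.1868, 0.0775×(-2.5579)=-0.1981, 0.0141×(-4.2627)=-0.0600.
Sum = -1.1130, so H' = 1.11.

1.11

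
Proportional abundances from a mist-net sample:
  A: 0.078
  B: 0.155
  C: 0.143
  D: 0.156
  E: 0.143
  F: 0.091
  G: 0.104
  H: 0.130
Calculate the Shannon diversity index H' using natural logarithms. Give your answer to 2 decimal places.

2.05

Each pᵢ ln pᵢ term (working shown to 4 dp, full precision carried): 0.078×(-2.5510)=-0.1990, 0.155×(-1.8643)=-0.2890, 0.143×(-1.9449)=-0.2781, 0.156×(-1.8579)=-0.2898, 0.143×(-1.9449)=-0.2781, 0.091×(-2.3969)=-0.2181, 0.104×(-2.2634)=-0.2354, 0.13×(-2.0402)=-0.2652.
Sum = -2.0528, so H' = 2.05.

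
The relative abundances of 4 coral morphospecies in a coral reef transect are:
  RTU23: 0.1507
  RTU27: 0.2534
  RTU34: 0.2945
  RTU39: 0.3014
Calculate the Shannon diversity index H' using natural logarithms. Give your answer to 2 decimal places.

1.35

Each pᵢ ln pᵢ term (working shown to 4 dp, full precision carried): 0.1507×(-1.8925)=-0.2852, 0.2534×(-1.3728)=-0.3479, 0.2945×(-1.2225)=-0.3600, 0.3014×(-1.1993)=-0.3615.
Sum = -1.3546, so H' = 1.35.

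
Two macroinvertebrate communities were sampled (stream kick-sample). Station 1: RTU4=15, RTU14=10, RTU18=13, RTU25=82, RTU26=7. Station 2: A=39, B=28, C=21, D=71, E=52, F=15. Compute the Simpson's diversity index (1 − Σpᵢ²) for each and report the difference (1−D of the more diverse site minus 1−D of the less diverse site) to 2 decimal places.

0.24

Station 1: N=127, proportions 0.11811, 0.07874, 0.10236, 0.64567, 0.05512, giving 1−D = 0.54945 (working shown to 5 dp, full precision carried).
Station 2: N=226, proportions 0.17257, 0.12389, 0.09292, 0.31416, 0.23009, 0.06637, giving 1−D = 0.79020.
Difference = |0.54945 − 0.79020| = 0.24075, i.e. 0.24 to 2 decimal places.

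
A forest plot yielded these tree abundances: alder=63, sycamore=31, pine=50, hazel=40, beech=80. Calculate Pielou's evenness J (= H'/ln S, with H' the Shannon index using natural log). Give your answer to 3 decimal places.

0.967

Total N = 63+31+50+40+80 = 264, so the proportions are 0.23864, 0.11742, 0.18939, 0.15152, 0.30303 (working shown to 5 dp, full precision carried).
H' = −Σ pᵢ ln pᵢ = −((-0.34192) + (-0.25152) + (-0.31514) + (-0.28592) + (-0.36179)) = 1.55629.
With S = 5 species, ln S = 1.60944, so J = 1.55629/1.60944 = 0.96698, i.e. 0.967 to 3 decimal places.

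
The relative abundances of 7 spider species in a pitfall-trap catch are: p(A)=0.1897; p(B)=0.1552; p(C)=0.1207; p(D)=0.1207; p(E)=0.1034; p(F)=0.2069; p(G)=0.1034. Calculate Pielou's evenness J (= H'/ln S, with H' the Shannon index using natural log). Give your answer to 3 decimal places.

H' = −Σ pᵢ ln pᵢ = −((-0.31534) + (-0.28914) + (-0.25521) + (-0.25521) + (-0.23463) + (-0.32598) + (-0.23463)) = 1.91015 (working shown to 5 dp, full precision carried).
With S = 7 species, ln S = 1.94591, so J = 1.91015/1.94591 = 0.98162, i.e. 0.982 to 3 decimal places.

0.982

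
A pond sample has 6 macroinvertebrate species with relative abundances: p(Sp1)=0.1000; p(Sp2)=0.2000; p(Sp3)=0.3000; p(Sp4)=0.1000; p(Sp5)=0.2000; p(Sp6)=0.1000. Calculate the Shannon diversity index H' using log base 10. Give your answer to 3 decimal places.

Each pᵢ log₁₀ pᵢ term (working shown to 5 dp, full precision carried): 0.1×(-1.00000)=-0.10000, 0.2×(-0.69897)=-0.13979, 0.3×(-0.52288)=-0.15686, 0.1×(-1.00000)=-0.10000, 0.2×(-0.69897)=-0.13979, 0.1×(-1.00000)=-0.10000.
Sum = -0.73645, so H' = 0.736.

0.736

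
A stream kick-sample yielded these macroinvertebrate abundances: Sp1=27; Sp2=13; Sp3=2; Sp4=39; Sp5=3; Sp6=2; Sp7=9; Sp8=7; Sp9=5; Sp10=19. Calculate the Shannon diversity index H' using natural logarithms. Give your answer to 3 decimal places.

1.910

Total N = 27+13+2+39+3+2+9+7+5+19 = 126, so the proportions are 0.21429, 0.10317, 0.01587, 0.30952, 0.02381, 0.01587, 0.07143, 0.05556, 0.03968, 0.15079 (working shown to 5 dp, full precision carried).
Each pᵢ ln pᵢ term: 0.21429×(-1.54045)=-0.33010, 0.10317×(-2.27133)=-0.23434, 0.01587×(-4.14313)=-0.06576, 0.30952×(-1.17272)=-0.36298, 0.02381×(-3.73767)=-0.08899, 0.01587×(-4.14313)=-0.06576, 0.07143×(-2.63906)=-0.18850, 0.05556×(-2.89037)=-0.16058, 0.03968×(-3.22684)=-0.12805, 0.15079×(-1.89184)=-0.28528.
Sum = -1.91035, so H' = 1.910.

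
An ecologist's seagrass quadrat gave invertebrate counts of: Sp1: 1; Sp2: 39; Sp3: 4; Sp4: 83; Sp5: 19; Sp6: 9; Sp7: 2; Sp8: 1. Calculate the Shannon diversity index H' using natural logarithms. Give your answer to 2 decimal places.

1.31

Total N = 1+39+4+83+19+9+2+1 = 158, so the proportions are 0.0063, 0.2468, 0.0253, 0.5253, 0.1203, 0.057, 0.0127, 0.0063 (working shown to 4 dp, full precision carried).
Each pᵢ ln pᵢ term: 0.0063×(-5.0626)=-0.0320, 0.2468×(-1.3990)=-0.3453, 0.0253×(-3.6763)=-0.0931, 0.5253×(-0.6438)=-0.3382, 0.1203×(-2.1182)=-0.2547, 0.057×(-2.8654)=-0.1632, 0.0127×(-4.3694)=-0.0553, 0.0063×(-5.0626)=-0.0320.
Sum = -1.3139, so H' = 1.31.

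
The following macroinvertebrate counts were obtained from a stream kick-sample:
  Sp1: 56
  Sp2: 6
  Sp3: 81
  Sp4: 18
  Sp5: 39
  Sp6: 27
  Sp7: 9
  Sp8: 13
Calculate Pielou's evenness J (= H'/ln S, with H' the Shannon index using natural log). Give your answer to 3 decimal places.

0.859

Total N = 56+6+81+18+39+27+9+13 = 249, so the proportions are 0.2249, 0.0241, 0.3253, 0.07229, 0.15663, 0.10843, 0.03614, 0.05221 (working shown to 5 dp, full precision carried).
H' = −Σ pᵢ ln pᵢ = −((-0.33557) + (-0.08978) + (-0.36531) + (-0.18991) + (-0.29037) + (-0.24090) + (-0.12001) + (-0.15415)) = 1.78599.
With S = 8 species, ln S = 2.07944, so J = 1.78599/2.07944 = 0.85888, i.e. 0.859 to 3 decimal places.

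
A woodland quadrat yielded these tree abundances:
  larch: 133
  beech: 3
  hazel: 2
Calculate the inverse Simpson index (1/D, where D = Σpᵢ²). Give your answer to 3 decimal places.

Total N = 133+3+2 = 138, so the proportions are 0.963768, 0.021739, 0.014493 (working shown to 6 dp, full precision carried).
D = 0.963768² + 0.021739² + 0.014493² = 0.928849 + 0.000473 + 0.000210 = 0.929532.
So 1/D = 1.07581, i.e. 1.076 to 3 decimal places.

1.076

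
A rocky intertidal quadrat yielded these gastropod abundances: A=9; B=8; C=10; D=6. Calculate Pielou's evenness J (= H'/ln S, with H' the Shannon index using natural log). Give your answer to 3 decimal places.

Total N = 9+8+10+6 = 33, so the proportions are 0.27273, 0.24242, 0.30303, 0.18182 (working shown to 5 dp, full precision carried).
H' = −Σ pᵢ ln pᵢ = −((-0.35435) + (-0.34353) + (-0.36179) + (-0.30995)) = 1.36963.
With S = 4 species, ln S = 1.38629, so J = 1.36963/1.38629 = 0.98798, i.e. 0.988 to 3 decimal places.

0.988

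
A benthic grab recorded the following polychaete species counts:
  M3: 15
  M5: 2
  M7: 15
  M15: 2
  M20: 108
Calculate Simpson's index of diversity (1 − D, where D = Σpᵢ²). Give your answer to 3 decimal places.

0.399

Total N = 15+2+15+2+108 = 142, so the proportions are 0.10563, 0.01408, 0.10563, 0.01408, 0.76056 (working shown to 5 dp, full precision carried).
D = 0.10563² + 0.01408² + 0.10563² + 0.01408² + 0.76056² = 0.01116 + 0.00020 + 0.01116 + 0.00020 + 0.57846 = 0.60117.
So 1 − D = 0.39883, i.e. 0.399 to 3 decimal places.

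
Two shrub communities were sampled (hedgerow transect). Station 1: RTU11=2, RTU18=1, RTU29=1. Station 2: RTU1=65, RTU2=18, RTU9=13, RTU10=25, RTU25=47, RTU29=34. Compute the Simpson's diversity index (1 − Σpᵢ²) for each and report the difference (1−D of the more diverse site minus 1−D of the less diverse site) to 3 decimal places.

0.162

Station 1: N=4, proportions 0.5, 0.25, 0.25, giving 1−D = 0.62500 (working shown to 5 dp, full precision carried).
Station 2: N=202, proportions 0.32178, 0.08911, 0.06436, 0.12376, 0.23267, 0.16832, giving 1−D = 0.78659.
Difference = |0.62500 − 0.78659| = 0.16159, i.e. 0.162 to 3 decimal places.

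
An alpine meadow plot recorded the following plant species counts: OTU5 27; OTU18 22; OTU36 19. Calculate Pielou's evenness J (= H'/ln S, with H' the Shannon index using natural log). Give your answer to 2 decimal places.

0.99

Total N = 27+22+19 = 68, so the proportions are 0.3971, 0.3235, 0.2794 (working shown to 4 dp, full precision carried).
H' = −Σ pᵢ ln pᵢ = −((-0.3668) + (-0.3651) + (-0.3563)) = 1.0881.
With S = 3 species, ln S = 1.0986, so J = 1.0881/1.0986 = 0.9904, i.e. 0.99 to 2 decimal places.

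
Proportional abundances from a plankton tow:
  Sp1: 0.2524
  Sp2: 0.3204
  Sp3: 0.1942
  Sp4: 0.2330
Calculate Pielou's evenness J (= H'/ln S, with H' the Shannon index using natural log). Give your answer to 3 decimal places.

H' = −Σ pᵢ ln pᵢ = −((-0.34749) + (-0.36467) + (-0.31827) + (-0.33942)) = 1.36985 (working shown to 5 dp, full precision carried).
With S = 4 species, ln S = 1.38629, so J = 1.36985/1.38629 = 0.98814, i.e. 0.988 to 3 decimal places.

0.988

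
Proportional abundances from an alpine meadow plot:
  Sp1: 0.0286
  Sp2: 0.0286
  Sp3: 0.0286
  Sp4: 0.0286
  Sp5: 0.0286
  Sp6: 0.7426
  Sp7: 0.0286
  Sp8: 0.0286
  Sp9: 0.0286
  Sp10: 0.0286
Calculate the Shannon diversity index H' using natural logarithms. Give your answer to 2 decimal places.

1.14

Each pᵢ ln pᵢ term (working shown to 4 dp, full precision carried): 0.0286×(-3.5543)=-0.1017, 0.0286×(-3.5543)=-0.1017, 0.0286×(-3.5543)=-0.1017, 0.0286×(-3.5543)=-0.1017, 0.0286×(-3.5543)=-0.1017, 0.7426×(-0.2976)=-0.2210, 0.0286×(-3.5543)=-0.1017, 0.0286×(-3.5543)=-0.1017, 0.0286×(-3.5543)=-0.1017, 0.0286×(-3.5543)=-0.1017.
Sum = -1.1359, so H' = 1.14.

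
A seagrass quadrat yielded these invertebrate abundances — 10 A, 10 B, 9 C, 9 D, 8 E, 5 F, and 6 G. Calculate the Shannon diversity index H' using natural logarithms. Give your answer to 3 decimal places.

1.920

Total N = 10+10+9+9+8+5+6 = 57, so the proportions are 0.17544, 0.17544, 0.15789, 0.15789, 0.14035, 0.08772, 0.10526 (working shown to 5 dp, full precision carried).
Each pᵢ ln pᵢ term: 0.17544×(-1.74047)=-0.30534, 0.17544×(-1.74047)=-0.30534, 0.15789×(-1.84583)=-0.29145, 0.15789×(-1.84583)=-0.29145, 0.14035×(-1.96361)=-0.27559, 0.08772×(-2.43361)=-0.21347, 0.10526×(-2.25129)=-0.23698.
Sum = -1.91963, so H' = 1.920.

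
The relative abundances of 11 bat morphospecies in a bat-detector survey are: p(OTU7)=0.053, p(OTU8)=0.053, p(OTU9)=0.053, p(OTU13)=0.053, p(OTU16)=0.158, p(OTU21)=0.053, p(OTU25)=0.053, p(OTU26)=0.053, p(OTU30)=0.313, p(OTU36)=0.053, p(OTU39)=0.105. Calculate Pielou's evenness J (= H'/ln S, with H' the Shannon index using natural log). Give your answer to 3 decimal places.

H' = −Σ pᵢ ln pᵢ = −((-0.15569) + (-0.15569) + (-0.15569) + (-0.15569) + (-0.29154) + (-0.15569) + (-0.15569) + (-0.15569) + (-0.36357) + (-0.15569) + (-0.23665)) = 2.13723 (working shown to 5 dp, full precision carried).
With S = 11 species, ln S = 2.39790, so J = 2.13723/2.39790 = 0.89130, i.e. 0.891 to 3 decimal places.

0.891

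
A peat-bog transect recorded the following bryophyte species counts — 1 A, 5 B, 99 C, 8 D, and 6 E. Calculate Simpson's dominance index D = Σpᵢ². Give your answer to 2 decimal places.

0.70

Total N = 1+5+99+8+6 = 119, so the proportions are 0.0084, 0.042, 0.8319, 0.0672, 0.0504 (working shown to 4 dp, full precision carried).
D = 0.0084² + 0.042² + 0.8319² + 0.0672² + 0.0504² = 0.0001 + 0.0018 + 0.6921 + 0.0045 + 0.0025 = 0.7010.
To 2 decimal places, D = 0.70.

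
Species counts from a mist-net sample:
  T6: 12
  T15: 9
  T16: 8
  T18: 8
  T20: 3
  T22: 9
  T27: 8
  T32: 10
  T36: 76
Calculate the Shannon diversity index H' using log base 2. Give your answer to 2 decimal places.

Total N = 12+9+8+8+3+9+8+10+76 = 143, so the proportions are 0.0839, 0.0629, 0.0559, 0.0559, 0.021, 0.0629, 0.0559, 0.0699, 0.5315 (working shown to 4 dp, full precision carried).
Each pᵢ log₂ pᵢ term: 0.0839×(-3.5749)=-0.3000, 0.0629×(-3.9899)=-0.2511, 0.0559×(-4.1599)=-0.2327, 0.0559×(-4.1599)=-0.2327, 0.021×(-5.5749)=-0.1170, 0.0629×(-3.9899)=-0.2511, 0.0559×(-4.1599)=-0.2327, 0.0699×(-3.8379)=-0.2684, 0.5315×(-0.9119)=-0.4847.
Sum = -2.3704, so H' = 2.37.

2.37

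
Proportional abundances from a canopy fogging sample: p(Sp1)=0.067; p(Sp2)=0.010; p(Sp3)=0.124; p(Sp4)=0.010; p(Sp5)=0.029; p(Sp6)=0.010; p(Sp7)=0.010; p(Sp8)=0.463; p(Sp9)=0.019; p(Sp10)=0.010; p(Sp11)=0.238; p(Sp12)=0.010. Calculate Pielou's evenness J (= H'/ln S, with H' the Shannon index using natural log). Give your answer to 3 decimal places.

H' = −Σ pᵢ ln pᵢ = −((-0.18111) + (-0.04605) + (-0.25885) + (-0.04605) + (-0.10267) + (-0.04605) + (-0.04605) + (-0.35652) + (-0.07530) + (-0.04605) + (-0.34165) + (-0.04605)) = 1.59241 (working shown to 5 dp, full precision carried).
With S = 12 species, ln S = 2.48491, so J = 1.59241/2.48491 = 0.64083, i.e. 0.641 to 3 decimal places.

0.641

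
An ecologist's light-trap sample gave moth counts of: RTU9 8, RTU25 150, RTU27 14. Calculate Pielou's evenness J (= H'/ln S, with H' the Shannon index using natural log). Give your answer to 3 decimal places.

0.424

Total N = 8+150+14 = 172, so the proportions are 0.04651, 0.87209, 0.0814 (working shown to 5 dp, full precision carried).
H' = −Σ pᵢ ln pᵢ = −((-0.14270) + (-0.11935) + (-0.20418)) = 0.46623.
With S = 3 species, ln S = 1.09861, so J = 0.46623/1.09861 = 0.42438, i.e. 0.424 to 3 decimal places.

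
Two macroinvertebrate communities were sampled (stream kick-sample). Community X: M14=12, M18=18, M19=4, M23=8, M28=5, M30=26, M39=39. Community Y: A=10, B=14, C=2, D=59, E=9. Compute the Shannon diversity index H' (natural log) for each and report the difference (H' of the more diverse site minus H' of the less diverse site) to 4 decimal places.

Community X: N=112, proportions 0.107143, 0.160714, 0.035714, 0.071429, 0.044643, 0.232143, 0.348214, giving H' = 1.685795 (working shown to 6 dp, full precision carried).
Community Y: N=94, proportions 0.106383, 0.148936, 0.021277, 0.62766, 0.095745, giving H' = 1.120862.
Difference = |1.685795 − 1.120862| = 0.564933, i.e. 0.5649 to 4 decimal places.

0.5649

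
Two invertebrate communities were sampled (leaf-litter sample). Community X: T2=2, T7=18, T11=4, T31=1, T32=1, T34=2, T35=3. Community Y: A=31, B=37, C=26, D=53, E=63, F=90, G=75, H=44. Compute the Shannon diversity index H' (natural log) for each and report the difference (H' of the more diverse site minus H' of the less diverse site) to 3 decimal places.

0.620

Community X: N=31, proportions 0.06452, 0.58065, 0.12903, 0.03226, 0.03226, 0.06452, 0.09677, giving H' = 1.38107 (working shown to 5 dp, full precision carried).
Community Y: N=419, proportions 0.07399, 0.08831, 0.06205, 0.12649, 0.15036, 0.2148, 0.179, 0.10501, giving H' = 2.00085.
Difference = |1.38107 − 2.00085| = 0.61978, i.e. 0.620 to 3 decimal places.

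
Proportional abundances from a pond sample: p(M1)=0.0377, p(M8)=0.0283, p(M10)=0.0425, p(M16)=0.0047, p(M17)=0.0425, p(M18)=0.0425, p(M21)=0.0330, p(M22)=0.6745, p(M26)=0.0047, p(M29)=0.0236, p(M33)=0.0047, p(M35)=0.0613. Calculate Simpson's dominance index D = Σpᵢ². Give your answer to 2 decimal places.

0.47

D = 0.0377² + 0.0283² + 0.0425² + 0.0047² + 0.0425² + 0.0425² + 0.033² + 0.6745² + 0.0047² + 0.0236² + 0.0047² + 0.0613² = 0.0014 + 0.0008 + 0.0018 + 0.0000 + 0.0018 + 0.0018 + 0.0011 + 0.4550 + 0.0000 + 0.0006 + 0.0000 + 0.0038 = 0.4681 (working shown to 4 dp, full precision carried).
To 2 decimal places, D = 0.47.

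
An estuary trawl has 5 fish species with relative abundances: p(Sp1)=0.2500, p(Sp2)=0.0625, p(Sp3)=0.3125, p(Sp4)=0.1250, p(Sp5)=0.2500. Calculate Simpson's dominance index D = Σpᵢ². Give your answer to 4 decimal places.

0.2422

D = 0.25² + 0.0625² + 0.3125² + 0.125² + 0.25² = 0.062500 + 0.003906 + 0.097656 + 0.015625 + 0.062500 = 0.242188 (working shown to 6 dp, full precision carried).
To 4 decimal places, D = 0.2422.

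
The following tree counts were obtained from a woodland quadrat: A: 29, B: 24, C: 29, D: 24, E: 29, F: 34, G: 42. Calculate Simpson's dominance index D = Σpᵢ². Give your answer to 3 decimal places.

Total N = 29+24+29+24+29+34+42 = 211, so the proportions are 0.13744, 0.11374, 0.13744, 0.11374, 0.13744, 0.16114, 0.19905 (working shown to 5 dp, full precision carried).
D = 0.13744² + 0.11374² + 0.13744² + 0.11374² + 0.13744² + 0.16114² + 0.19905² = 0.01889 + 0.01294 + 0.01889 + 0.01294 + 0.01889 + 0.02597 + 0.03962 = 0.14813.
To 3 decimal places, D = 0.148.

0.148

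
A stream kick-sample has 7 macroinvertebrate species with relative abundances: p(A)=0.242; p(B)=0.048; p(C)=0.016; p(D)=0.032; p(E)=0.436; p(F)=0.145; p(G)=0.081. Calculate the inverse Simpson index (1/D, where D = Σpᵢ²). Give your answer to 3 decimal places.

3.574

D = 0.242² + 0.048² + 0.016² + 0.032² + 0.436² + 0.145² + 0.081² = 0.0585640 + 0.0023040 + 0.0002560 + 0.0010240 + 0.1900960 + 0.0210250 + 0.0065610 = 0.2798300 (working shown to 7 dp, full precision carried).
So 1/D = 3.57360, i.e. 3.574 to 3 decimal places.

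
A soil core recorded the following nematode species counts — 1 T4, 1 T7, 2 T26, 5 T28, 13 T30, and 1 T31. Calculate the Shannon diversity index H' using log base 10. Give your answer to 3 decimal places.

Total N = 1+1+2+5+13+1 = 23, so the proportions are 0.04348, 0.04348, 0.08696, 0.21739, 0.56522, 0.04348 (working shown to 5 dp, full precision carried).
Each pᵢ log₁₀ pᵢ term: 0.04348×(-1.36173)=-0.05921, 0.04348×(-1.36173)=-0.05921, 0.08696×(-1.06070)=-0.09223, 0.21739×(-0.66276)=-0.14408, 0.56522×(-0.24778)=-0.14005, 0.04348×(-1.36173)=-0.05921.
Sum = -0.55398, so H' = 0.554.

0.554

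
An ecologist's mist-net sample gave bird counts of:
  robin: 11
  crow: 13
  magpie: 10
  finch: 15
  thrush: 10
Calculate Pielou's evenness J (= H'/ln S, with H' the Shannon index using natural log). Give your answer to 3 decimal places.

Total N = 11+13+10+15+10 = 59, so the proportions are 0.18644, 0.22034, 0.16949, 0.25424, 0.16949 (working shown to 5 dp, full precision carried).
H' = −Σ pᵢ ln pᵢ = −((-0.31315) + (-0.33328) + (-0.30084) + (-0.34817) + (-0.30084)) = 1.59629.
With S = 5 species, ln S = 1.60944, so J = 1.59629/1.60944 = 0.99183, i.e. 0.992 to 3 decimal places.

0.992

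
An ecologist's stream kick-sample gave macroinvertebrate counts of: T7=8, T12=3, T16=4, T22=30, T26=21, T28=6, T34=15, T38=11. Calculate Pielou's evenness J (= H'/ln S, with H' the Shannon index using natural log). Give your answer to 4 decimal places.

0.8839

Total N = 8+3+4+30+21+6+15+11 = 98, so the proportions are 0.081633, 0.030612, 0.040816, 0.306122, 0.214286, 0.061224, 0.153061, 0.112245 (working shown to 6 dp, full precision carried).
H' = −Σ pᵢ ln pᵢ = −((-0.204533) + (-0.106725) + (-0.130558) + (-0.362379) + (-0.330095) + (-0.171013) + (-0.287283) + (-0.245488)) = 1.838074.
With S = 8 species, ln S = 2.079442, so J = 1.838074/2.079442 = 0.883927, i.e. 0.8839 to 4 decimal places.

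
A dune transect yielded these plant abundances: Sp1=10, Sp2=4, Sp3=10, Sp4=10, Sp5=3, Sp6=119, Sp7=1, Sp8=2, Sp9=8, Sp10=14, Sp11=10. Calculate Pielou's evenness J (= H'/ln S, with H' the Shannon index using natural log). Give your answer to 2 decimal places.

0.61

Total N = 10+4+10+10+3+119+1+2+8+14+10 = 191, so the proportions are 0.0524, 0.0209, 0.0524, 0.0524, 0.0157, 0.623, 0.0052, 0.0105, 0.0419, 0.0733, 0.0524 (working shown to 4 dp, full precision carried).
H' = −Σ pᵢ ln pᵢ = −((-0.1544) + (-0.0810) + (-0.1544) + (-0.1544) + (-0.0652) + (-0.2948) + (-0.0275) + (-0.0477) + (-0.1329) + (-0.1915) + (-0.1544)) = 1.4584.
With S = 11 species, ln S = 2.3979, so J = 1.4584/2.3979 = 0.6082, i.e. 0.61 to 2 decimal places.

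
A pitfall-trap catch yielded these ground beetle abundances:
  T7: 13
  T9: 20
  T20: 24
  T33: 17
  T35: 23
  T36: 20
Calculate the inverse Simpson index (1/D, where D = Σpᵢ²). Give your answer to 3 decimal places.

5.793

Total N = 13+20+24+17+23+20 = 117, so the proportions are 0.1111111, 0.1709402, 0.2051282, 0.1452991, 0.1965812, 0.1709402 (working shown to 7 dp, full precision carried).
D = 0.1111111² + 0.1709402² + 0.2051282² + 0.1452991² + 0.1965812² + 0.1709402² = 0.0123457 + 0.0292205 + 0.0420776 + 0.0211118 + 0.0386442 + 0.0292205 = 0.1726204.
So 1/D = 5.79306, i.e. 5.793 to 3 decimal places.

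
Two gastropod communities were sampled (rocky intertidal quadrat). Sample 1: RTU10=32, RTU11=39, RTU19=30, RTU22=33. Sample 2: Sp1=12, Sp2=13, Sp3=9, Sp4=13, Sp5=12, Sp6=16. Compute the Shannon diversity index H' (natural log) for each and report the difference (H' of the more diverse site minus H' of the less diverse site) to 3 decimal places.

Sample 1: N=134, proportions 0.23881, 0.29104, 0.22388, 0.24627, giving H' = 1.38140 (working shown to 5 dp, full precision carried).
Sample 2: N=75, proportions 0.16, 0.17333, 0.12, 0.17333, 0.16, 0.21333, giving H' = 1.77798.
Difference = |1.38140 − 1.77798| = 0.39658, i.e. 0.397 to 3 decimal places.

0.397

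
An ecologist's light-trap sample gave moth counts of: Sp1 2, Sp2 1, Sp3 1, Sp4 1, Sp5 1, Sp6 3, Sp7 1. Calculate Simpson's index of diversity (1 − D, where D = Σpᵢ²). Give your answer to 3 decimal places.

Total N = 2+1+1+1+1+3+1 = 10, so the proportions are 0.2, 0.1, 0.1, 0.1, 0.1, 0.3, 0.1 (working shown to 5 dp, full precision carried).
D = 0.2² + 0.1² + 0.1² + 0.1² + 0.1² + 0.3² + 0.1² = 0.04000 + 0.01000 + 0.01000 + 0.01000 + 0.01000 + 0.09000 + 0.01000 = 0.18000.
So 1 − D = 0.82000, i.e. 0.820 to 3 decimal places.

0.820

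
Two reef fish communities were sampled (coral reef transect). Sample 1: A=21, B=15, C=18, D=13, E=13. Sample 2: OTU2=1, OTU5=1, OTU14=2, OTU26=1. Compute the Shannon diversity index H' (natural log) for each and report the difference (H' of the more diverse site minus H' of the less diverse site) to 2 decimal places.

0.26

Sample 1: N=80, proportions 0.2625, 0.1875, 0.225, 0.1625, 0.1625, giving H' = 1.59114 (working shown to 5 dp, full precision carried).
Sample 2: N=5, proportions 0.2, 0.2, 0.4, 0.2, giving H' = 1.33218.
Difference = |1.59114 − 1.33218| = 0.25896, i.e. 0.26 to 2 decimal places.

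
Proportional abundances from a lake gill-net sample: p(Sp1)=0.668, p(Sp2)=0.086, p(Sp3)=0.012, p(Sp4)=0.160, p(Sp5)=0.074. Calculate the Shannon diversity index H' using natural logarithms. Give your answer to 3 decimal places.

1.019

Each pᵢ ln pᵢ term (working shown to 5 dp, full precision carried): 0.668×(-0.40347)=-0.26952, 0.086×(-2.45341)=-0.21099, 0.012×(-4.42285)=-0.05307, 0.16×(-1.83258)=-0.29321, 0.074×(-2.60369)=-0.19267.
Sum = -1.01947, so H' = 1.019.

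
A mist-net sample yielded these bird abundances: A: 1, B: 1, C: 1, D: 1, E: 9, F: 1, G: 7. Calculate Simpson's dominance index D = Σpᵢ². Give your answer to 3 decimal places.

0.306

Total N = 1+1+1+1+9+1+7 = 21, so the proportions are 0.04762, 0.04762, 0.04762, 0.04762, 0.42857, 0.04762, 0.33333 (working shown to 5 dp, full precision carried).
D = 0.04762² + 0.04762² + 0.04762² + 0.04762² + 0.42857² + 0.04762² + 0.33333² = 0.00227 + 0.00227 + 0.00227 + 0.00227 + 0.18367 + 0.00227 + 0.11111 = 0.30612.
To 3 decimal places, D = 0.306.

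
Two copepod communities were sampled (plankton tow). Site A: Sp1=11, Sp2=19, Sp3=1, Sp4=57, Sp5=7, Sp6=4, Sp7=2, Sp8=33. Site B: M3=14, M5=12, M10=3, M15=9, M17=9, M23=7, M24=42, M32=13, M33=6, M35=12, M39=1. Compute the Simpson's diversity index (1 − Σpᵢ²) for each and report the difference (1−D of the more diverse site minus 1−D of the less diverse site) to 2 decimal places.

0.11

Site A: N=134, proportions 0.0821, 0.1418, 0.0075, 0.4254, 0.0522, 0.0299, 0.0149, 0.2463, giving 1−D = 0.7277 (working shown to 4 dp, full precision carried).
Site B: N=128, proportions 0.1094, 0.0938, 0.0234, 0.0703, 0.0703, 0.0547, 0.3281, 0.1016, 0.0469, 0.0938, 0.0078, giving 1−D = 0.8368.
Difference = |0.7277 − 0.8368| = 0.1091, i.e. 0.11 to 2 decimal places.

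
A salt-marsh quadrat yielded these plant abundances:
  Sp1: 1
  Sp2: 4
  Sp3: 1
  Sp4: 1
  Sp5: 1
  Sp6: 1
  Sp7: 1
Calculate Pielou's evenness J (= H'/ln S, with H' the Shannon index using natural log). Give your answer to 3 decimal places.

0.898

Total N = 1+4+1+1+1+1+1 = 10, so the proportions are 0.1, 0.4, 0.1, 0.1, 0.1, 0.1, 0.1 (working shown to 5 dp, full precision carried).
H' = −Σ pᵢ ln pᵢ = −((-0.23026) + (-0.36652) + (-0.23026) + (-0.23026) + (-0.23026) + (-0.23026) + (-0.23026)) = 1.74807.
With S = 7 species, ln S = 1.94591, so J = 1.74807/1.94591 = 0.89833, i.e. 0.898 to 3 decimal places.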